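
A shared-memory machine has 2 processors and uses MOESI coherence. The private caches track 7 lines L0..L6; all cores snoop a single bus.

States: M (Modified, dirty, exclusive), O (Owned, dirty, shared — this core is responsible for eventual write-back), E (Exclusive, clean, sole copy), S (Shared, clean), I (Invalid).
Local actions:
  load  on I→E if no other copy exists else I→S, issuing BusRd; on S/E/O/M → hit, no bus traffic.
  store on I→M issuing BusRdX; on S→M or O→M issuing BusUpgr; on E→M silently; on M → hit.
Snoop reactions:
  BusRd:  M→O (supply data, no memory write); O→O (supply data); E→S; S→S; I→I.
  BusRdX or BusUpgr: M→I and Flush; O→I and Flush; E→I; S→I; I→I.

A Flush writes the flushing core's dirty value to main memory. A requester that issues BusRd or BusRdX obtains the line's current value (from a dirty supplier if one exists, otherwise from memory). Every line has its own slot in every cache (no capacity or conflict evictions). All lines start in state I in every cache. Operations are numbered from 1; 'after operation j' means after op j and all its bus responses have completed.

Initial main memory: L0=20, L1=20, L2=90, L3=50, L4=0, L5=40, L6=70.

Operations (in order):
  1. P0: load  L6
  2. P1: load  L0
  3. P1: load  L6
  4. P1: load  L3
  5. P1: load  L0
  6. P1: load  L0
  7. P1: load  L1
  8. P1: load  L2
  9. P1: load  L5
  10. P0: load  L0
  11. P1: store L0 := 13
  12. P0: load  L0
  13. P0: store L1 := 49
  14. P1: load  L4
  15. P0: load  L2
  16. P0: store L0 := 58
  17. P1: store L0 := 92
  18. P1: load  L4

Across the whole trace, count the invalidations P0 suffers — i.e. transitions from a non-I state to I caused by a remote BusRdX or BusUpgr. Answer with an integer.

invalidations = 2

1. P0: load  L6  bus=[BusRd]  L6: P0=E P1=I  mem[L6]=70
2. P1: load  L0  bus=[BusRd]  L0: P0=I P1=E  mem[L0]=20
3. P1: load  L6  bus=[BusRd]  L6: P0=S P1=S  mem[L6]=70
4. P1: load  L3  bus=[BusRd]  L3: P0=I P1=E  mem[L3]=50
5. P1: load  L0  bus=[-]  L0: P0=I P1=E  mem[L0]=20
6. P1: load  L0  bus=[-]  L0: P0=I P1=E  mem[L0]=20
7. P1: load  L1  bus=[BusRd]  L1: P0=I P1=E  mem[L1]=20
8. P1: load  L2  bus=[BusRd]  L2: P0=I P1=E  mem[L2]=90
9. P1: load  L5  bus=[BusRd]  L5: P0=I P1=E  mem[L5]=40
10. P0: load  L0  bus=[BusRd]  L0: P0=S P1=S  mem[L0]=20
11. P1: store L0 := 13  bus=[BusUpgr]  L0: P0=I P1=M  mem[L0]=20
12. P0: load  L0  bus=[BusRd]  L0: P0=S P1=O  mem[L0]=20
13. P0: store L1 := 49  bus=[BusRdX]  L1: P0=M P1=I  mem[L1]=20
14. P1: load  L4  bus=[BusRd]  L4: P0=I P1=E  mem[L4]=0
15. P0: load  L2  bus=[BusRd]  L2: P0=S P1=S  mem[L2]=90
16. P0: store L0 := 58  bus=[BusUpgr,Flush]  L0: P0=M P1=I  mem[L0]=13
17. P1: store L0 := 92  bus=[BusRdX,Flush]  L0: P0=I P1=M  mem[L0]=58
18. P1: load  L4  bus=[-]  L4: P0=I P1=E  mem[L4]=0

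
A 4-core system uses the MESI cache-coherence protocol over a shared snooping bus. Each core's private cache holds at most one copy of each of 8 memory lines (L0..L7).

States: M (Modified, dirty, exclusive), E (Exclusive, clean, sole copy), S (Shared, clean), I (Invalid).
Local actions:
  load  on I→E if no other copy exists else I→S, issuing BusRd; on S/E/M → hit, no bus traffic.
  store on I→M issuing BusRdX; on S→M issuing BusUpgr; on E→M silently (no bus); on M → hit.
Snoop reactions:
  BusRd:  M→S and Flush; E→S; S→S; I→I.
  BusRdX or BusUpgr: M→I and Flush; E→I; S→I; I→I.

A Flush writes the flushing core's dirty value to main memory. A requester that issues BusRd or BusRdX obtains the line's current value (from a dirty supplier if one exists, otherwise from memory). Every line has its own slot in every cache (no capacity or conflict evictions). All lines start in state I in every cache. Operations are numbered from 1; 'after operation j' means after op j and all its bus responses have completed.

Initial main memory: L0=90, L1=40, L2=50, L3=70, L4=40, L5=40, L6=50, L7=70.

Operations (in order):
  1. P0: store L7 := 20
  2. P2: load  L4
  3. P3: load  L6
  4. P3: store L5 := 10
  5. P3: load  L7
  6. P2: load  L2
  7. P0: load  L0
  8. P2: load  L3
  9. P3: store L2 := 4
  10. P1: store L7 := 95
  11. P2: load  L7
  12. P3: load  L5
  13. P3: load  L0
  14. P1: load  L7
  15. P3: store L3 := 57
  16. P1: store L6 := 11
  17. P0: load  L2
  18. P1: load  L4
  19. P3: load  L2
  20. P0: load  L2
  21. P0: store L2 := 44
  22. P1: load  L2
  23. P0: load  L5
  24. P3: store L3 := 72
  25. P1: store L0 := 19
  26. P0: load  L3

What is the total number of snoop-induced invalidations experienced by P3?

1. P0: store L7 := 20  bus=[BusRdX]  L7: P0=M P1=I P2=I P3=I  mem[L7]=70
2. P2: load  L4  bus=[BusRd]  L4: P0=I P1=I P2=E P3=I  mem[L4]=40
3. P3: load  L6  bus=[BusRd]  L6: P0=I P1=I P2=I P3=E  mem[L6]=50
4. P3: store L5 := 10  bus=[BusRdX]  L5: P0=I P1=I P2=I P3=M  mem[L5]=40
5. P3: load  L7  bus=[BusRd,Flush]  L7: P0=S P1=I P2=I P3=S  mem[L7]=20
6. P2: load  L2  bus=[BusRd]  L2: P0=I P1=I P2=E P3=I  mem[L2]=50
7. P0: load  L0  bus=[BusRd]  L0: P0=E P1=I P2=I P3=I  mem[L0]=90
8. P2: load  L3  bus=[BusRd]  L3: P0=I P1=I P2=E P3=I  mem[L3]=70
9. P3: store L2 := 4  bus=[BusRdX]  L2: P0=I P1=I P2=I P3=M  mem[L2]=50
10. P1: store L7 := 95  bus=[BusRdX]  L7: P0=I P1=M P2=I P3=I  mem[L7]=20
11. P2: load  L7  bus=[BusRd,Flush]  L7: P0=I P1=S P2=S P3=I  mem[L7]=95
12. P3: load  L5  bus=[-]  L5: P0=I P1=I P2=I P3=M  mem[L5]=40
13. P3: load  L0  bus=[BusRd]  L0: P0=S P1=I P2=I P3=S  mem[L0]=90
14. P1: load  L7  bus=[-]  L7: P0=I P1=S P2=S P3=I  mem[L7]=95
15. P3: store L3 := 57  bus=[BusRdX]  L3: P0=I P1=I P2=I P3=M  mem[L3]=70
16. P1: store L6 := 11  bus=[BusRdX]  L6: P0=I P1=M P2=I P3=I  mem[L6]=50
17. P0: load  L2  bus=[BusRd,Flush]  L2: P0=S P1=I P2=I P3=S  mem[L2]=4
18. P1: load  L4  bus=[BusRd]  L4: P0=I P1=S P2=S P3=I  mem[L4]=40
19. P3: load  L2  bus=[-]  L2: P0=S P1=I P2=I P3=S  mem[L2]=4
20. P0: load  L2  bus=[-]  L2: P0=S P1=I P2=I P3=S  mem[L2]=4
21. P0: store L2 := 44  bus=[BusUpgr]  L2: P0=M P1=I P2=I P3=I  mem[L2]=4
22. P1: load  L2  bus=[BusRd,Flush]  L2: P0=S P1=S P2=I P3=I  mem[L2]=44
23. P0: load  L5  bus=[BusRd,Flush]  L5: P0=S P1=I P2=I P3=S  mem[L5]=10
24. P3: store L3 := 72  bus=[-]  L3: P0=I P1=I P2=I P3=M  mem[L3]=70
25. P1: store L0 := 19  bus=[BusRdX]  L0: P0=I P1=M P2=I P3=I  mem[L0]=90
26. P0: load  L3  bus=[BusRd,Flush]  L3: P0=S P1=I P2=I P3=S  mem[L3]=72

invalidations = 4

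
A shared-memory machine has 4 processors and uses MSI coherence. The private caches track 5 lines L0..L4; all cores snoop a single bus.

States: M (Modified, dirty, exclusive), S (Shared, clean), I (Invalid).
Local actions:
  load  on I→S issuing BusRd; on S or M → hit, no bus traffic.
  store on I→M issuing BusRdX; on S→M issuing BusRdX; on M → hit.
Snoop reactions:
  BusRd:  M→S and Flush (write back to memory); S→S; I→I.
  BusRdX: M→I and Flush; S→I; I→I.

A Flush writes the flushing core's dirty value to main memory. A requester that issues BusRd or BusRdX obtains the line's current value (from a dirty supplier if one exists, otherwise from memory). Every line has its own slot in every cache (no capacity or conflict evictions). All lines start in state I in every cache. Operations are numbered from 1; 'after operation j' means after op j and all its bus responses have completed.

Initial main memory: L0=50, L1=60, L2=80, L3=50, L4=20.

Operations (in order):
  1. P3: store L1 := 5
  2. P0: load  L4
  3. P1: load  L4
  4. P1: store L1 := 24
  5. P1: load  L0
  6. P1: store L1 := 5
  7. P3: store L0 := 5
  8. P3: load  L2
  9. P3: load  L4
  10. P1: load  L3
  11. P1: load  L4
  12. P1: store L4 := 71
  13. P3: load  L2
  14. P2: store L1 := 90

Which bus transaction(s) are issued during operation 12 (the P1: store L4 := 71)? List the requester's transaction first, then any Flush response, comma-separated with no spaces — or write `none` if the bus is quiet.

  op1 P3: store L1 := 5 → I/I/I/M on L1; bus BusRdX; mem=60
  op2 P0: load  L4 → S/I/I/I on L4; bus BusRd; mem=20
  op3 P1: load  L4 → S/S/I/I on L4; bus BusRd; mem=20
  op4 P1: store L1 := 24 → I/M/I/I on L1; bus BusRdX Flush; mem=5
  op5 P1: load  L0 → I/S/I/I on L0; bus BusRd; mem=50
  op6 P1: store L1 := 5 → I/M/I/I on L1; bus (none); mem=5
  op7 P3: store L0 := 5 → I/I/I/M on L0; bus BusRdX; mem=50
  op8 P3: load  L2 → I/I/I/S on L2; bus BusRd; mem=80
  op9 P3: load  L4 → S/S/I/S on L4; bus BusRd; mem=20
  op10 P1: load  L3 → I/S/I/I on L3; bus BusRd; mem=50
  op11 P1: load  L4 → S/S/I/S on L4; bus (none); mem=20
  op12 P1: store L4 := 71 → I/M/I/I on L4; bus BusRdX; mem=20
  op13 P3: load  L2 → I/I/I/S on L2; bus (none); mem=80
  op14 P2: store L1 := 90 → I/I/M/I on L1; bus BusRdX Flush; mem=5

bus = BusRdX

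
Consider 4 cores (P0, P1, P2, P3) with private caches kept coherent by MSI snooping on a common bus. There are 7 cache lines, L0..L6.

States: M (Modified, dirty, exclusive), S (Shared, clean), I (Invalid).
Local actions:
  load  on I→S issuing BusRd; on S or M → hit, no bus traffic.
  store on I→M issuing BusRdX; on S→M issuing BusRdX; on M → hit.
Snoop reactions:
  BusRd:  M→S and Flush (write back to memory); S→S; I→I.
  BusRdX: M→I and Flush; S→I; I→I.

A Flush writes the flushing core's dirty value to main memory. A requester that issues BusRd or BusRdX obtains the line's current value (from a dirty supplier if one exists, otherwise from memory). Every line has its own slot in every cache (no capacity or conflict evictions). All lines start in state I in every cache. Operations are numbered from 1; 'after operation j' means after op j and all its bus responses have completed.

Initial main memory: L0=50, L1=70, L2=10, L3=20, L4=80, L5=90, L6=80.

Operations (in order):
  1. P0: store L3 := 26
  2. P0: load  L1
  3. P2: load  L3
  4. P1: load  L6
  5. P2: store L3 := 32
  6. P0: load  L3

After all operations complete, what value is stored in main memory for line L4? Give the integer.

memory[L4] = 80

  op1 P0: store L3 := 26 → M/I/I/I on L3; bus BusRdX; mem=20
  op2 P0: load  L1 → S/I/I/I on L1; bus BusRd; mem=70
  op3 P2: load  L3 → S/I/S/I on L3; bus BusRd Flush; mem=26
  op4 P1: load  L6 → I/S/I/I on L6; bus BusRd; mem=80
  op5 P2: store L3 := 32 → I/I/M/I on L3; bus BusRdX; mem=26
  op6 P0: load  L3 → S/I/S/I on L3; bus BusRd Flush; mem=32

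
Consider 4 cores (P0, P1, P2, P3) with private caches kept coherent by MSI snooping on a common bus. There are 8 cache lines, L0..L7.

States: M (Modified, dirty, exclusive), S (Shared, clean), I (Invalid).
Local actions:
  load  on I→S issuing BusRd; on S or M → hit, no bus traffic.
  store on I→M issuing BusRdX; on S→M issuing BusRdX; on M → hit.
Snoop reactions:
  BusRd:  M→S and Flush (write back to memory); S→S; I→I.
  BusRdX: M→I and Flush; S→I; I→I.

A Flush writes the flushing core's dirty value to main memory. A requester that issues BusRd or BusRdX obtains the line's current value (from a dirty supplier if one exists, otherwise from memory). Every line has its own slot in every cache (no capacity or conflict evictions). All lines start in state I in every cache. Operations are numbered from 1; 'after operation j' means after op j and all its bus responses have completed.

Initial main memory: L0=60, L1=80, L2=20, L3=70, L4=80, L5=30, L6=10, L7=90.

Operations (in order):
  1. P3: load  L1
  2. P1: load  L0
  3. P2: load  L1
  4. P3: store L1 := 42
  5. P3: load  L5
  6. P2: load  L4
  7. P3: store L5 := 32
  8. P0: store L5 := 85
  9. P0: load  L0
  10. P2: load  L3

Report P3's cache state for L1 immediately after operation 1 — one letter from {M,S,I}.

1. P3: load  L1  bus=[BusRd]  L1: P0=I P1=I P2=I P3=S  mem[L1]=80
2. P1: load  L0  bus=[BusRd]  L0: P0=I P1=S P2=I P3=I  mem[L0]=60
3. P2: load  L1  bus=[BusRd]  L1: P0=I P1=I P2=S P3=S  mem[L1]=80
4. P3: store L1 := 42  bus=[BusRdX]  L1: P0=I P1=I P2=I P3=M  mem[L1]=80
5. P3: load  L5  bus=[BusRd]  L5: P0=I P1=I P2=I P3=S  mem[L5]=30
6. P2: load  L4  bus=[BusRd]  L4: P0=I P1=I P2=S P3=I  mem[L4]=80
7. P3: store L5 := 32  bus=[BusRdX]  L5: P0=I P1=I P2=I P3=M  mem[L5]=30
8. P0: store L5 := 85  bus=[BusRdX,Flush]  L5: P0=M P1=I P2=I P3=I  mem[L5]=32
9. P0: load  L0  bus=[BusRd]  L0: P0=S P1=S P2=I P3=I  mem[L0]=60
10. P2: load  L3  bus=[BusRd]  L3: P0=I P1=I P2=S P3=I  mem[L3]=70

state = S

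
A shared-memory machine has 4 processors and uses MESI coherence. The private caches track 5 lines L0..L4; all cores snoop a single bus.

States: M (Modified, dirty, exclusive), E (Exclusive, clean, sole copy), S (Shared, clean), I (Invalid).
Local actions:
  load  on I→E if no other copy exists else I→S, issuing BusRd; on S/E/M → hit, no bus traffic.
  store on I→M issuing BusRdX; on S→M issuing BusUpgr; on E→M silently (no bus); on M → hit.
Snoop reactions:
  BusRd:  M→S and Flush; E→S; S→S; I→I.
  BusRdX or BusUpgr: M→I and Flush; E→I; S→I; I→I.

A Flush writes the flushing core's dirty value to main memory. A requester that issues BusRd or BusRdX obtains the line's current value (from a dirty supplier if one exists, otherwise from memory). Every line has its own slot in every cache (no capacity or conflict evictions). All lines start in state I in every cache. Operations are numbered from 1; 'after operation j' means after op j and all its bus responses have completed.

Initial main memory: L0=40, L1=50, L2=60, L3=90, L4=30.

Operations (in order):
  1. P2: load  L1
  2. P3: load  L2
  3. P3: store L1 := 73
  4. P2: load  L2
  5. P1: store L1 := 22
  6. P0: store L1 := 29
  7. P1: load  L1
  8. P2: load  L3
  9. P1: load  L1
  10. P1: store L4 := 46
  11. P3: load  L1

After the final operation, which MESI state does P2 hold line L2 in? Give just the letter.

state = S

[1] P2: load  L1 | P0:I, P1:I, P2:E(50), P3:I | bus: BusRd
[2] P3: load  L2 | P0:I, P1:I, P2:I, P3:E(60) | bus: BusRd
[3] P3: store L1 := 73 | P0:I, P1:I, P2:I, P3:M(73) | bus: BusRdX
[4] P2: load  L2 | P0:I, P1:I, P2:S(60), P3:S(60) | bus: BusRd
[5] P1: store L1 := 22 | P0:I, P1:M(22), P2:I, P3:I | bus: BusRdX,Flush
[6] P0: store L1 := 29 | P0:M(29), P1:I, P2:I, P3:I | bus: BusRdX,Flush
[7] P1: load  L1 | P0:S(29), P1:S(29), P2:I, P3:I | bus: BusRd,Flush
[8] P2: load  L3 | P0:I, P1:I, P2:E(90), P3:I | bus: BusRd
[9] P1: load  L1 | P0:S(29), P1:S(29), P2:I, P3:I | bus: none
[10] P1: store L4 := 46 | P0:I, P1:M(46), P2:I, P3:I | bus: BusRdX
[11] P3: load  L1 | P0:S(29), P1:S(29), P2:I, P3:S(29) | bus: BusRd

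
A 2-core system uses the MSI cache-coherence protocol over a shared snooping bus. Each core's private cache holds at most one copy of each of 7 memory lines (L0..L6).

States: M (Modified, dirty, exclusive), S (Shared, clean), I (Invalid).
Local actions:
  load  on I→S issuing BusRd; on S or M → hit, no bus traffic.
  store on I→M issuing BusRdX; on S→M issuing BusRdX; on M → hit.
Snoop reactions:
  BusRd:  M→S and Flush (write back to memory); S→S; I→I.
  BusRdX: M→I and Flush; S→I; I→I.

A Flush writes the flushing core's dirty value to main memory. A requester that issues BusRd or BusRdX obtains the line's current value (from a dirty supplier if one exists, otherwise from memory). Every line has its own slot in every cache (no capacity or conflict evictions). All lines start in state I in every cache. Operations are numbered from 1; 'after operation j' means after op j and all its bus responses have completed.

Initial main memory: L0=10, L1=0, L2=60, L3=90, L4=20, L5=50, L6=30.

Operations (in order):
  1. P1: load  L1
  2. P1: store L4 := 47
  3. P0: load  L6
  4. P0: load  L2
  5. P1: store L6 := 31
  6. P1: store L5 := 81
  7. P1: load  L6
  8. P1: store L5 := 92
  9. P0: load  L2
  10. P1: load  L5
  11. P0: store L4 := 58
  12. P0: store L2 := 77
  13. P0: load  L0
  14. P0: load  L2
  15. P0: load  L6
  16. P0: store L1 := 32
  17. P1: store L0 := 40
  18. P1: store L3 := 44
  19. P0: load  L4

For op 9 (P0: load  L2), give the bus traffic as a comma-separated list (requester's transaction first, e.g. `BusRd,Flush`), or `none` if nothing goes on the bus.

bus = none

step 1: P1: load  L1  ⟶  IS  (L1)  txn=BusRd  M[L1]=0
step 2: P1: store L4 := 47  ⟶  IM  (L4)  txn=BusRdX  M[L4]=20
step 3: P0: load  L6  ⟶  SI  (L6)  txn=BusRd  M[L6]=30
step 4: P0: load  L2  ⟶  SI  (L2)  txn=BusRd  M[L2]=60
step 5: P1: store L6 := 31  ⟶  IM  (L6)  txn=BusRdX  M[L6]=30
step 6: P1: store L5 := 81  ⟶  IM  (L5)  txn=BusRdX  M[L5]=50
step 7: P1: load  L6  ⟶  IM  (L6)  txn=∅  M[L6]=30
step 8: P1: store L5 := 92  ⟶  IM  (L5)  txn=∅  M[L5]=50
step 9: P0: load  L2  ⟶  SI  (L2)  txn=∅  M[L2]=60
step 10: P1: load  L5  ⟶  IM  (L5)  txn=∅  M[L5]=50
step 11: P0: store L4 := 58  ⟶  MI  (L4)  txn=BusRdX+Flush  M[L4]=47
step 12: P0: store L2 := 77  ⟶  MI  (L2)  txn=BusRdX  M[L2]=60
step 13: P0: load  L0  ⟶  SI  (L0)  txn=BusRd  M[L0]=10
step 14: P0: load  L2  ⟶  MI  (L2)  txn=∅  M[L2]=60
step 15: P0: load  L6  ⟶  SS  (L6)  txn=BusRd+Flush  M[L6]=31
step 16: P0: store L1 := 32  ⟶  MI  (L1)  txn=BusRdX  M[L1]=0
step 17: P1: store L0 := 40  ⟶  IM  (L0)  txn=BusRdX  M[L0]=10
step 18: P1: store L3 := 44  ⟶  IM  (L3)  txn=BusRdX  M[L3]=90
step 19: P0: load  L4  ⟶  MI  (L4)  txn=∅  M[L4]=47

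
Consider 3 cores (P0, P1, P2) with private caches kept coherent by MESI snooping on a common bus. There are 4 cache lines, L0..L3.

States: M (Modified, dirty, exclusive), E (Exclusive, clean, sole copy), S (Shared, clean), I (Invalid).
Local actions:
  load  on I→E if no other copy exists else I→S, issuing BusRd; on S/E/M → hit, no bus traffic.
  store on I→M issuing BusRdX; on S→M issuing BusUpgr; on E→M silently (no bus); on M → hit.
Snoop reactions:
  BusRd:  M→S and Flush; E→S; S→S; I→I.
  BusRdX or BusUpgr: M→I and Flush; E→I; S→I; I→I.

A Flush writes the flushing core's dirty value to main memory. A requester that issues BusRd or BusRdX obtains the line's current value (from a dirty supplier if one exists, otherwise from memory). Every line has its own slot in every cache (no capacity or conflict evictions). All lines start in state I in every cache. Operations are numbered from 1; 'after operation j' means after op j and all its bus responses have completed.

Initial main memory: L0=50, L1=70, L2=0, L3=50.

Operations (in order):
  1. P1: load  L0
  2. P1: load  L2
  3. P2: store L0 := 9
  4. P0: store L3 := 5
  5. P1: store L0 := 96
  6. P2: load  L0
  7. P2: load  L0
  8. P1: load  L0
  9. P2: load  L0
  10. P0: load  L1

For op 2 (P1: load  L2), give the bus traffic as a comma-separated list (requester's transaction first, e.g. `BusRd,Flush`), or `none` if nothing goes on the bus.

  op1 P1: load  L0 → I/E/I on L0; bus BusRd; mem=50
  op2 P1: load  L2 → I/E/I on L2; bus BusRd; mem=0
  op3 P2: store L0 := 9 → I/I/M on L0; bus BusRdX; mem=50
  op4 P0: store L3 := 5 → M/I/I on L3; bus BusRdX; mem=50
  op5 P1: store L0 := 96 → I/M/I on L0; bus BusRdX Flush; mem=9
  op6 P2: load  L0 → I/S/S on L0; bus BusRd Flush; mem=96
  op7 P2: load  L0 → I/S/S on L0; bus (none); mem=96
  op8 P1: load  L0 → I/S/S on L0; bus (none); mem=96
  op9 P2: load  L0 → I/S/S on L0; bus (none); mem=96
  op10 P0: load  L1 → E/I/I on L1; bus BusRd; mem=70

bus = BusRd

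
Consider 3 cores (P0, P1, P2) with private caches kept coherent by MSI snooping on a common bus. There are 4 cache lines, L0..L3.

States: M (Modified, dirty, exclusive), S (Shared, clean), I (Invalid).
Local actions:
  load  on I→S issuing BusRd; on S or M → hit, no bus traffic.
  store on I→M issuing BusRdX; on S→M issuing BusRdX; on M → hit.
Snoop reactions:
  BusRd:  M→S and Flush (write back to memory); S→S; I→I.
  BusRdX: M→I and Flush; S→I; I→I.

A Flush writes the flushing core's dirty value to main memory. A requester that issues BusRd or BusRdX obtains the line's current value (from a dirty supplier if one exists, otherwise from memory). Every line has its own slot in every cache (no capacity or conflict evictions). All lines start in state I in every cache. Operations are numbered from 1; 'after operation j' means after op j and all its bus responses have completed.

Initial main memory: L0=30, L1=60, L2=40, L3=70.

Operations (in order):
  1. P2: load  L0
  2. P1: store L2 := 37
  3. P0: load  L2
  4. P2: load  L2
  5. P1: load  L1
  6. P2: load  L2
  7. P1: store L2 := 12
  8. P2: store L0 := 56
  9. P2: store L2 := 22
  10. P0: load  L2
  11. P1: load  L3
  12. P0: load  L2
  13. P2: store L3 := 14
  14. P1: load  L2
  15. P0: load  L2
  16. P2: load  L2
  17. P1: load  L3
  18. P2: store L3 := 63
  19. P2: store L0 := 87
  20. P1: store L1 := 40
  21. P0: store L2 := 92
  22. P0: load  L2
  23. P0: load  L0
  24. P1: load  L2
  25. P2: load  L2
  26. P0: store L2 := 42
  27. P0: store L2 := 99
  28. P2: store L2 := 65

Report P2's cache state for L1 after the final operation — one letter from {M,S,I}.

state = I

step 1: P2: load  L0  ⟶  IIS  (L0)  txn=BusRd  M[L0]=30
step 2: P1: store L2 := 37  ⟶  IMI  (L2)  txn=BusRdX  M[L2]=40
step 3: P0: load  L2  ⟶  SSI  (L2)  txn=BusRd+Flush  M[L2]=37
step 4: P2: load  L2  ⟶  SSS  (L2)  txn=BusRd  M[L2]=37
step 5: P1: load  L1  ⟶  ISI  (L1)  txn=BusRd  M[L1]=60
step 6: P2: load  L2  ⟶  SSS  (L2)  txn=∅  M[L2]=37
step 7: P1: store L2 := 12  ⟶  IMI  (L2)  txn=BusRdX  M[L2]=37
step 8: P2: store L0 := 56  ⟶  IIM  (L0)  txn=BusRdX  M[L0]=30
step 9: P2: store L2 := 22  ⟶  IIM  (L2)  txn=BusRdX+Flush  M[L2]=12
step 10: P0: load  L2  ⟶  SIS  (L2)  txn=BusRd+Flush  M[L2]=22
step 11: P1: load  L3  ⟶  ISI  (L3)  txn=BusRd  M[L3]=70
step 12: P0: load  L2  ⟶  SIS  (L2)  txn=∅  M[L2]=22
step 13: P2: store L3 := 14  ⟶  IIM  (L3)  txn=BusRdX  M[L3]=70
step 14: P1: load  L2  ⟶  SSS  (L2)  txn=BusRd  M[L2]=22
step 15: P0: load  L2  ⟶  SSS  (L2)  txn=∅  M[L2]=22
step 16: P2: load  L2  ⟶  SSS  (L2)  txn=∅  M[L2]=22
step 17: P1: load  L3  ⟶  ISS  (L3)  txn=BusRd+Flush  M[L3]=14
step 18: P2: store L3 := 63  ⟶  IIM  (L3)  txn=BusRdX  M[L3]=14
step 19: P2: store L0 := 87  ⟶  IIM  (L0)  txn=∅  M[L0]=30
step 20: P1: store L1 := 40  ⟶  IMI  (L1)  txn=BusRdX  M[L1]=60
step 21: P0: store L2 := 92  ⟶  MII  (L2)  txn=BusRdX  M[L2]=22
step 22: P0: load  L2  ⟶  MII  (L2)  txn=∅  M[L2]=22
step 23: P0: load  L0  ⟶  SIS  (L0)  txn=BusRd+Flush  M[L0]=87
step 24: P1: load  L2  ⟶  SSI  (L2)  txn=BusRd+Flush  M[L2]=92
step 25: P2: load  L2  ⟶  SSS  (L2)  txn=BusRd  M[L2]=92
step 26: P0: store L2 := 42  ⟶  MII  (L2)  txn=BusRdX  M[L2]=92
step 27: P0: store L2 := 99  ⟶  MII  (L2)  txn=∅  M[L2]=92
step 28: P2: store L2 := 65  ⟶  IIM  (L2)  txn=BusRdX+Flush  M[L2]=99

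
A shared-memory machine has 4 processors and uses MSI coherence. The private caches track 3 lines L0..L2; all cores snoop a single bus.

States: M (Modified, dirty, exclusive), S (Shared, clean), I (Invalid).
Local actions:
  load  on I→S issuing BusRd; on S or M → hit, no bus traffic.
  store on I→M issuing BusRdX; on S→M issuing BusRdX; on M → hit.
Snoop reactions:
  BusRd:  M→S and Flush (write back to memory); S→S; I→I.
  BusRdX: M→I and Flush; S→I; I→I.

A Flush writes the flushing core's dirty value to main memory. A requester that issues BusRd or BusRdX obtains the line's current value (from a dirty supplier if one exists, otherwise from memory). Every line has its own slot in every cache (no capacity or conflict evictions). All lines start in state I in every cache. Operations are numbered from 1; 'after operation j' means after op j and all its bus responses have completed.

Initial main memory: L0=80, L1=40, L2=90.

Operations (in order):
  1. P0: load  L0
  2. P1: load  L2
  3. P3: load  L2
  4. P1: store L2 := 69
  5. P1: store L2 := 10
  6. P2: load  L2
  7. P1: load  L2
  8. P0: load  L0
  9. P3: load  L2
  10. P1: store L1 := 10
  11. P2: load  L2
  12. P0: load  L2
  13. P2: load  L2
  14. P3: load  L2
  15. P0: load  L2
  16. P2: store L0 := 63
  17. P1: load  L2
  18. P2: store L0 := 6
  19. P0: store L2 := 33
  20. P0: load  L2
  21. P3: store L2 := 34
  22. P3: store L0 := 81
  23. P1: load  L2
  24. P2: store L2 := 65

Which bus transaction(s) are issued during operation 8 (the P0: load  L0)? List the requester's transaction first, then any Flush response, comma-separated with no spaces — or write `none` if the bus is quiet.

1. P0: load  L0  bus=[BusRd]  L0: P0=S P1=I P2=I P3=I  mem[L0]=80
2. P1: load  L2  bus=[BusRd]  L2: P0=I P1=S P2=I P3=I  mem[L2]=90
3. P3: load  L2  bus=[BusRd]  L2: P0=I P1=S P2=I P3=S  mem[L2]=90
4. P1: store L2 := 69  bus=[BusRdX]  L2: P0=I P1=M P2=I P3=I  mem[L2]=90
5. P1: store L2 := 10  bus=[-]  L2: P0=I P1=M P2=I P3=I  mem[L2]=90
6. P2: load  L2  bus=[BusRd,Flush]  L2: P0=I P1=S P2=S P3=I  mem[L2]=10
7. P1: load  L2  bus=[-]  L2: P0=I P1=S P2=S P3=I  mem[L2]=10
8. P0: load  L0  bus=[-]  L0: P0=S P1=I P2=I P3=I  mem[L0]=80
9. P3: load  L2  bus=[BusRd]  L2: P0=I P1=S P2=S P3=S  mem[L2]=10
10. P1: store L1 := 10  bus=[BusRdX]  L1: P0=I P1=M P2=I P3=I  mem[L1]=40
11. P2: load  L2  bus=[-]  L2: P0=I P1=S P2=S P3=S  mem[L2]=10
12. P0: load  L2  bus=[BusRd]  L2: P0=S P1=S P2=S P3=S  mem[L2]=10
13. P2: load  L2  bus=[-]  L2: P0=S P1=S P2=S P3=S  mem[L2]=10
14. P3: load  L2  bus=[-]  L2: P0=S P1=S P2=S P3=S  mem[L2]=10
15. P0: load  L2  bus=[-]  L2: P0=S P1=S P2=S P3=S  mem[L2]=10
16. P2: store L0 := 63  bus=[BusRdX]  L0: P0=I P1=I P2=M P3=I  mem[L0]=80
17. P1: load  L2  bus=[-]  L2: P0=S P1=S P2=S P3=S  mem[L2]=10
18. P2: store L0 := 6  bus=[-]  L0: P0=I P1=I P2=M P3=I  mem[L0]=80
19. P0: store L2 := 33  bus=[BusRdX]  L2: P0=M P1=I P2=I P3=I  mem[L2]=10
20. P0: load  L2  bus=[-]  L2: P0=M P1=I P2=I P3=I  mem[L2]=10
21. P3: store L2 := 34  bus=[BusRdX,Flush]  L2: P0=I P1=I P2=I P3=M  mem[L2]=33
22. P3: store L0 := 81  bus=[BusRdX,Flush]  L0: P0=I P1=I P2=I P3=M  mem[L0]=6
23. P1: load  L2  bus=[BusRd,Flush]  L2: P0=I P1=S P2=I P3=S  mem[L2]=34
24. P2: store L2 := 65  bus=[BusRdX]  L2: P0=I P1=I P2=M P3=I  mem[L2]=34

bus = none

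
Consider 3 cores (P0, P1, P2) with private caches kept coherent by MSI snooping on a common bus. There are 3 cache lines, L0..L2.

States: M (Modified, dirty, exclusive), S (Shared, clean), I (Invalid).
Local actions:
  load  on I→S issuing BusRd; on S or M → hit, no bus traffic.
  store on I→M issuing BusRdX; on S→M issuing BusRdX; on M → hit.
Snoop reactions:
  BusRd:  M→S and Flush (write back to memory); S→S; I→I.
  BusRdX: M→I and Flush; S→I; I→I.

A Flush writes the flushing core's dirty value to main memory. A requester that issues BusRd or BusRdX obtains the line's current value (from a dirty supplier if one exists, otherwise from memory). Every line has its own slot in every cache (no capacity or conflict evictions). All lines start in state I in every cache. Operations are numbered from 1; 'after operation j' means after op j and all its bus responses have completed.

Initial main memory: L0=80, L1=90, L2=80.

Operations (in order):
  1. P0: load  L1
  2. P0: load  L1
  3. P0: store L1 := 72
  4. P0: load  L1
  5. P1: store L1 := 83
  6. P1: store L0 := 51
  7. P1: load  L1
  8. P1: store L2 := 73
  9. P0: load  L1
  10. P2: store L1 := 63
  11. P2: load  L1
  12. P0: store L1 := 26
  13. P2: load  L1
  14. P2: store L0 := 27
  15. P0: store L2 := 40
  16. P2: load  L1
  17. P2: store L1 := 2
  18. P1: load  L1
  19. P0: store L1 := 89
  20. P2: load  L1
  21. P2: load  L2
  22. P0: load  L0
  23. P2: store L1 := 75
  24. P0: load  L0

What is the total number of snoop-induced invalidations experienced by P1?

invalidations = 4

  op1 P0: load  L1 → S/I/I on L1; bus BusRd; mem=90
  op2 P0: load  L1 → S/I/I on L1; bus (none); mem=90
  op3 P0: store L1 := 72 → M/I/I on L1; bus BusRdX; mem=90
  op4 P0: load  L1 → M/I/I on L1; bus (none); mem=90
  op5 P1: store L1 := 83 → I/M/I on L1; bus BusRdX Flush; mem=72
  op6 P1: store L0 := 51 → I/M/I on L0; bus BusRdX; mem=80
  op7 P1: load  L1 → I/M/I on L1; bus (none); mem=72
  op8 P1: store L2 := 73 → I/M/I on L2; bus BusRdX; mem=80
  op9 P0: load  L1 → S/S/I on L1; bus BusRd Flush; mem=83
  op10 P2: store L1 := 63 → I/I/M on L1; bus BusRdX; mem=83
  op11 P2: load  L1 → I/I/M on L1; bus (none); mem=83
  op12 P0: store L1 := 26 → M/I/I on L1; bus BusRdX Flush; mem=63
  op13 P2: load  L1 → S/I/S on L1; bus BusRd Flush; mem=26
  op14 P2: store L0 := 27 → I/I/M on L0; bus BusRdX Flush; mem=51
  op15 P0: store L2 := 40 → M/I/I on L2; bus BusRdX Flush; mem=73
  op16 P2: load  L1 → S/I/S on L1; bus (none); mem=26
  op17 P2: store L1 := 2 → I/I/M on L1; bus BusRdX; mem=26
  op18 P1: load  L1 → I/S/S on L1; bus BusRd Flush; mem=2
  op19 P0: store L1 := 89 → M/I/I on L1; bus BusRdX; mem=2
  op20 P2: load  L1 → S/I/S on L1; bus BusRd Flush; mem=89
  op21 P2: load  L2 → S/I/S on L2; bus BusRd Flush; mem=40
  op22 P0: load  L0 → S/I/S on L0; bus BusRd Flush; mem=27
  op23 P2: store L1 := 75 → I/I/M on L1; bus BusRdX; mem=89
  op24 P0: load  L0 → S/I/S on L0; bus (none); mem=27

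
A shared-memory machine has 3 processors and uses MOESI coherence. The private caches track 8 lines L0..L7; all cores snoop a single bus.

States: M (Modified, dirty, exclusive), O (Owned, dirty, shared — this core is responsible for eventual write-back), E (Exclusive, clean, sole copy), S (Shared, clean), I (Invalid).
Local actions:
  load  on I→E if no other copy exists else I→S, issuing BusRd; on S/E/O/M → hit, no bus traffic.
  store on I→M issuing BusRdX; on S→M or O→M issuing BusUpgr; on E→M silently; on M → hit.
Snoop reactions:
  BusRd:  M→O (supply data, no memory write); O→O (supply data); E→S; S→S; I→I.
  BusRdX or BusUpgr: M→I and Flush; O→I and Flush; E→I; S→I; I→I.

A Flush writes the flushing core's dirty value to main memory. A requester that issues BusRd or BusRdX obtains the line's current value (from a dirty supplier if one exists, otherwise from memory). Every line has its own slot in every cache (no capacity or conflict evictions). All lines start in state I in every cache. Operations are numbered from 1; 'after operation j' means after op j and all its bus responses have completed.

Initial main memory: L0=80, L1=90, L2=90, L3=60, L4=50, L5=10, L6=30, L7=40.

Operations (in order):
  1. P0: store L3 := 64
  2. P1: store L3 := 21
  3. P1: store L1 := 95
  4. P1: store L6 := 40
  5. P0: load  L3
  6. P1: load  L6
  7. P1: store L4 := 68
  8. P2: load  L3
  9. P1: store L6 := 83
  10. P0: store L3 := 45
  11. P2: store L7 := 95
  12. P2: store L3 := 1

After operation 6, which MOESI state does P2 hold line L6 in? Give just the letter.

  op1 P0: store L3 := 64 → M/I/I on L3; bus BusRdX; mem=60
  op2 P1: store L3 := 21 → I/M/I on L3; bus BusRdX Flush; mem=64
  op3 P1: store L1 := 95 → I/M/I on L1; bus BusRdX; mem=90
  op4 P1: store L6 := 40 → I/M/I on L6; bus BusRdX; mem=30
  op5 P0: load  L3 → S/O/I on L3; bus BusRd; mem=64
  op6 P1: load  L6 → I/M/I on L6; bus (none); mem=30
  op7 P1: store L4 := 68 → I/M/I on L4; bus BusRdX; mem=50
  op8 P2: load  L3 → S/O/S on L3; bus BusRd; mem=64
  op9 P1: store L6 := 83 → I/M/I on L6; bus (none); mem=30
  op10 P0: store L3 := 45 → M/I/I on L3; bus BusUpgr Flush; mem=21
  op11 P2: store L7 := 95 → I/I/M on L7; bus BusRdX; mem=40
  op12 P2: store L3 := 1 → I/I/M on L3; bus BusRdX Flush; mem=45

state = I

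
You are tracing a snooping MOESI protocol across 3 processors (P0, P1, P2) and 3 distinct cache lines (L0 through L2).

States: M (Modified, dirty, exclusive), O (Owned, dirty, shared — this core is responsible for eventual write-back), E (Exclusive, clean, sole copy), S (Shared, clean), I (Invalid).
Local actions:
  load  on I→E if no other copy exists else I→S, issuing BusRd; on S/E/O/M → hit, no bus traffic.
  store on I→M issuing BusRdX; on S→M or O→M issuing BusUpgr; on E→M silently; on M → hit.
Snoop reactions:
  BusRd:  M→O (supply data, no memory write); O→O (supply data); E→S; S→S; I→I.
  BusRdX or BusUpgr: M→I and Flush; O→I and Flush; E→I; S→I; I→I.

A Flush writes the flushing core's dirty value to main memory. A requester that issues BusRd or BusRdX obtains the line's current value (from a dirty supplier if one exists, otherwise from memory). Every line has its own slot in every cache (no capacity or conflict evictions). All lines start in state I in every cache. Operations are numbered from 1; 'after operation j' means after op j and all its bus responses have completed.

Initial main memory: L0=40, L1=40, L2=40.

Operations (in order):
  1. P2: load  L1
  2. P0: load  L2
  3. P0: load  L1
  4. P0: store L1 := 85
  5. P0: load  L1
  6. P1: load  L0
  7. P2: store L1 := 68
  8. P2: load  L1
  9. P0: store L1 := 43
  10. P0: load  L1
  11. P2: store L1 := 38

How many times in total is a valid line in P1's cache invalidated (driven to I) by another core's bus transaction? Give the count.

invalidations = 0

step 1: P2: load  L1  ⟶  IIE  (L1)  txn=BusRd  M[L1]=40
step 2: P0: load  L2  ⟶  EII  (L2)  txn=BusRd  M[L2]=40
step 3: P0: load  L1  ⟶  SIS  (L1)  txn=BusRd  M[L1]=40
step 4: P0: store L1 := 85  ⟶  MII  (L1)  txn=BusUpgr  M[L1]=40
step 5: P0: load  L1  ⟶  MII  (L1)  txn=∅  M[L1]=40
step 6: P1: load  L0  ⟶  IEI  (L0)  txn=BusRd  M[L0]=40
step 7: P2: store L1 := 68  ⟶  IIM  (L1)  txn=BusRdX+Flush  M[L1]=85
step 8: P2: load  L1  ⟶  IIM  (L1)  txn=∅  M[L1]=85
step 9: P0: store L1 := 43  ⟶  MII  (L1)  txn=BusRdX+Flush  M[L1]=68
step 10: P0: load  L1  ⟶  MII  (L1)  txn=∅  M[L1]=68
step 11: P2: store L1 := 38  ⟶  IIM  (L1)  txn=BusRdX+Flush  M[L1]=43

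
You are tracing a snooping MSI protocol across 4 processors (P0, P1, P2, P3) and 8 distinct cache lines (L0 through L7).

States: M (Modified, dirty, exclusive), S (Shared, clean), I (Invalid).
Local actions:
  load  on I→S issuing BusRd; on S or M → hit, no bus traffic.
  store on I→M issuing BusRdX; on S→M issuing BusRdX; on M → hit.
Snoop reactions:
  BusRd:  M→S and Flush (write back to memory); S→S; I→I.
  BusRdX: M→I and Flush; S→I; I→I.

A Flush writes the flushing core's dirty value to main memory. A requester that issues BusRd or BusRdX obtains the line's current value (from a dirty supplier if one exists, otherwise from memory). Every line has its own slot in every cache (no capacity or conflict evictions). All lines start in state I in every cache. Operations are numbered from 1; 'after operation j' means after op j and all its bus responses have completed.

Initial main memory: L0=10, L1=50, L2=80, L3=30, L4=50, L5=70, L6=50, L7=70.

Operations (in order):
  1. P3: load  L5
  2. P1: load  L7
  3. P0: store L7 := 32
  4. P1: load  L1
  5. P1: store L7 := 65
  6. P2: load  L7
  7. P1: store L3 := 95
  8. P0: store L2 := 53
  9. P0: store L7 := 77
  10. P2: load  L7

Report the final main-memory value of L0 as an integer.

[1] P3: load  L5 | P0:I, P1:I, P2:I, P3:S(70) | bus: BusRd
[2] P1: load  L7 | P0:I, P1:S(70), P2:I, P3:I | bus: BusRd
[3] P0: store L7 := 32 | P0:M(32), P1:I, P2:I, P3:I | bus: BusRdX
[4] P1: load  L1 | P0:I, P1:S(50), P2:I, P3:I | bus: BusRd
[5] P1: store L7 := 65 | P0:I, P1:M(65), P2:I, P3:I | bus: BusRdX,Flush
[6] P2: load  L7 | P0:I, P1:S(65), P2:S(65), P3:I | bus: BusRd,Flush
[7] P1: store L3 := 95 | P0:I, P1:M(95), P2:I, P3:I | bus: BusRdX
[8] P0: store L2 := 53 | P0:M(53), P1:I, P2:I, P3:I | bus: BusRdX
[9] P0: store L7 := 77 | P0:M(77), P1:I, P2:I, P3:I | bus: BusRdX
[10] P2: load  L7 | P0:S(77), P1:I, P2:S(77), P3:I | bus: BusRd,Flush

memory[L0] = 10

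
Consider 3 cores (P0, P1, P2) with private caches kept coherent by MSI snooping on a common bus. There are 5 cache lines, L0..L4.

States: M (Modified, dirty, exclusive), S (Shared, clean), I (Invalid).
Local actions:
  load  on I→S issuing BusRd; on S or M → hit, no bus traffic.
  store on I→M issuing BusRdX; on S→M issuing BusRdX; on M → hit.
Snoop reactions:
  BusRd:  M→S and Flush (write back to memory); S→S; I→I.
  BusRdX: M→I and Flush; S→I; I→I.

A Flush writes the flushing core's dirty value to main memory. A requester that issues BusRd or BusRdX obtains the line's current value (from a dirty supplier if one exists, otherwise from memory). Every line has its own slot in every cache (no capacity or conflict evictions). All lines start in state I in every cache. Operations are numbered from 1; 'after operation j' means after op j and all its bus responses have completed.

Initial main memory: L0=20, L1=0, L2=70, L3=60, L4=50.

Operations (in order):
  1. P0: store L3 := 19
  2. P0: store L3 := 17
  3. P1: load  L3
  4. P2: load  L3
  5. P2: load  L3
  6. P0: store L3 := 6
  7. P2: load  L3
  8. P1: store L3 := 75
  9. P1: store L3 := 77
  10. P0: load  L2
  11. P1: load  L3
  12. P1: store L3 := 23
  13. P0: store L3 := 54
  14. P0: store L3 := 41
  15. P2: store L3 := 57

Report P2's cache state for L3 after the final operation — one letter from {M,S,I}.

step 1: P0: store L3 := 19  ⟶  MII  (L3)  txn=BusRdX  M[L3]=60
step 2: P0: store L3 := 17  ⟶  MII  (L3)  txn=∅  M[L3]=60
step 3: P1: load  L3  ⟶  SSI  (L3)  txn=BusRd+Flush  M[L3]=17
step 4: P2: load  L3  ⟶  SSS  (L3)  txn=BusRd  M[L3]=17
step 5: P2: load  L3  ⟶  SSS  (L3)  txn=∅  M[L3]=17
step 6: P0: store L3 := 6  ⟶  MII  (L3)  txn=BusRdX  M[L3]=17
step 7: P2: load  L3  ⟶  SIS  (L3)  txn=BusRd+Flush  M[L3]=6
step 8: P1: store L3 := 75  ⟶  IMI  (L3)  txn=BusRdX  M[L3]=6
step 9: P1: store L3 := 77  ⟶  IMI  (L3)  txn=∅  M[L3]=6
step 10: P0: load  L2  ⟶  SII  (L2)  txn=BusRd  M[L2]=70
step 11: P1: load  L3  ⟶  IMI  (L3)  txn=∅  M[L3]=6
step 12: P1: store L3 := 23  ⟶  IMI  (L3)  txn=∅  M[L3]=6
step 13: P0: store L3 := 54  ⟶  MII  (L3)  txn=BusRdX+Flush  M[L3]=23
step 14: P0: store L3 := 41  ⟶  MII  (L3)  txn=∅  M[L3]=23
step 15: P2: store L3 := 57  ⟶  IIM  (L3)  txn=BusRdX+Flush  M[L3]=41

state = M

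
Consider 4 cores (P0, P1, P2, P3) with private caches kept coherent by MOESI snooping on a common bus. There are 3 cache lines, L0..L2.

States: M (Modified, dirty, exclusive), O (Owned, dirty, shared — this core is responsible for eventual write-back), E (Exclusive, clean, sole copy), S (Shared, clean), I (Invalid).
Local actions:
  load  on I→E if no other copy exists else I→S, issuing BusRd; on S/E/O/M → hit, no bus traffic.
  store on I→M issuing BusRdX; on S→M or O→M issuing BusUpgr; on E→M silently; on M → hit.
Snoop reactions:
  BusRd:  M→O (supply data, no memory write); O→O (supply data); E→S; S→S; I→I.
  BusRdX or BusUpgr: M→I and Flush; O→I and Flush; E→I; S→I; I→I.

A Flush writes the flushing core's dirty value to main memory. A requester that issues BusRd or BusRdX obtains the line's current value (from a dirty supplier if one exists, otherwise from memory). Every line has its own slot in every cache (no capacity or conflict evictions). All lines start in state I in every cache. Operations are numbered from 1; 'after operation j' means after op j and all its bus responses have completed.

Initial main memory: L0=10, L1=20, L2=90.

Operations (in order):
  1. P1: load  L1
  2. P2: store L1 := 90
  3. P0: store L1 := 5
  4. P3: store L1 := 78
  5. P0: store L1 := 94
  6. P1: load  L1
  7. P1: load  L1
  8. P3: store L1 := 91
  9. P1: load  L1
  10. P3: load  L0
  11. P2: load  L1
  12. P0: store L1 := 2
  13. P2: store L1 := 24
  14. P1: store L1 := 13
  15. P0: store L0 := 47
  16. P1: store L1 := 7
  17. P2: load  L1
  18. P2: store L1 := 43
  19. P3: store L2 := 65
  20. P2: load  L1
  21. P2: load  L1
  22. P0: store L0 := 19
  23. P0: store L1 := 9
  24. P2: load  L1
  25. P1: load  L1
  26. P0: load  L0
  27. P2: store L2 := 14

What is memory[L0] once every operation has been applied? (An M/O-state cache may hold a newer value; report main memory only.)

[1] P1: load  L1 | P0:I, P1:E(20), P2:I, P3:I | bus: BusRd
[2] P2: store L1 := 90 | P0:I, P1:I, P2:M(90), P3:I | bus: BusRdX
[3] P0: store L1 := 5 | P0:M(5), P1:I, P2:I, P3:I | bus: BusRdX,Flush
[4] P3: store L1 := 78 | P0:I, P1:I, P2:I, P3:M(78) | bus: BusRdX,Flush
[5] P0: store L1 := 94 | P0:M(94), P1:I, P2:I, P3:I | bus: BusRdX,Flush
[6] P1: load  L1 | P0:O(94), P1:S(94), P2:I, P3:I | bus: BusRd
[7] P1: load  L1 | P0:O(94), P1:S(94), P2:I, P3:I | bus: none
[8] P3: store L1 := 91 | P0:I, P1:I, P2:I, P3:M(91) | bus: BusRdX,Flush
[9] P1: load  L1 | P0:I, P1:S(91), P2:I, P3:O(91) | bus: BusRd
[10] P3: load  L0 | P0:I, P1:I, P2:I, P3:E(10) | bus: BusRd
[11] P2: load  L1 | P0:I, P1:S(91), P2:S(91), P3:O(91) | bus: BusRd
[12] P0: store L1 := 2 | P0:M(2), P1:I, P2:I, P3:I | bus: BusRdX,Flush
[13] P2: store L1 := 24 | P0:I, P1:I, P2:M(24), P3:I | bus: BusRdX,Flush
[14] P1: store L1 := 13 | P0:I, P1:M(13), P2:I, P3:I | bus: BusRdX,Flush
[15] P0: store L0 := 47 | P0:M(47), P1:I, P2:I, P3:I | bus: BusRdX
[16] P1: store L1 := 7 | P0:I, P1:M(7), P2:I, P3:I | bus: none
[17] P2: load  L1 | P0:I, P1:O(7), P2:S(7), P3:I | bus: BusRd
[18] P2: store L1 := 43 | P0:I, P1:I, P2:M(43), P3:I | bus: BusUpgr,Flush
[19] P3: store L2 := 65 | P0:I, P1:I, P2:I, P3:M(65) | bus: BusRdX
[20] P2: load  L1 | P0:I, P1:I, P2:M(43), P3:I | bus: none
[21] P2: load  L1 | P0:I, P1:I, P2:M(43), P3:I | bus: none
[22] P0: store L0 := 19 | P0:M(19), P1:I, P2:I, P3:I | bus: none
[23] P0: store L1 := 9 | P0:M(9), P1:I, P2:I, P3:I | bus: BusRdX,Flush
[24] P2: load  L1 | P0:O(9), P1:I, P2:S(9), P3:I | bus: BusRd
[25] P1: load  L1 | P0:O(9), P1:S(9), P2:S(9), P3:I | bus: BusRd
[26] P0: load  L0 | P0:M(19), P1:I, P2:I, P3:I | bus: none
[27] P2: store L2 := 14 | P0:I, P1:I, P2:M(14), P3:I | bus: BusRdX,Flush

memory[L0] = 10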